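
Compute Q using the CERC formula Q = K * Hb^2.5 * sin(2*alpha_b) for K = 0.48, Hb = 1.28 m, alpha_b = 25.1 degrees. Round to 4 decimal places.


Q = K * Hb^2.5 * sin(2 * alpha_b)
Hb^2.5 = 1.28^2.5 = 1.853638
sin(2 * 25.1) = sin(50.2) = 0.768284
Q = 0.48 * 1.853638 * 0.768284
Q = 0.6836 m^3/s

0.6836


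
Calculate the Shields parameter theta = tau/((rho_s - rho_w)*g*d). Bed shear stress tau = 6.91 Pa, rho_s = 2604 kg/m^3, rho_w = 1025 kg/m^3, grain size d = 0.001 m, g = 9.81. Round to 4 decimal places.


theta = tau / ((rho_s - rho_w) * g * d)
rho_s - rho_w = 2604 - 1025 = 1579
Denominator = 1579 * 9.81 * 0.001 = 15.489990
theta = 6.91 / 15.489990
theta = 0.4461

0.4461


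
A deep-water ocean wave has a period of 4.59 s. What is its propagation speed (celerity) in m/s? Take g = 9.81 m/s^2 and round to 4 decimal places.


We use the deep-water celerity formula:
C = g * T / (2 * pi)
C = 9.81 * 4.59 / (2 * 3.14159...)
C = 45.027900 / 6.283185
C = 7.1664 m/s

7.1664


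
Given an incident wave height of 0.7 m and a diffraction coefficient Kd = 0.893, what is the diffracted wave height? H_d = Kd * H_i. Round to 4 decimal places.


H_d = Kd * H_i
H_d = 0.893 * 0.7
H_d = 0.6251 m

0.6251


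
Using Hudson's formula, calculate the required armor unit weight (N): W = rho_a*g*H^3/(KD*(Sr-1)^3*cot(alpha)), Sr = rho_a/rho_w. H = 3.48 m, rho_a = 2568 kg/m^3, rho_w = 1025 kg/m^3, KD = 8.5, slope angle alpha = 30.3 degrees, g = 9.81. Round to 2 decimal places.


Sr = rho_a / rho_w = 2568 / 1025 = 2.505366
(Sr - 1) = 1.505366
(Sr - 1)^3 = 3.411349
cot(30.3) = 1 / tan(30.3) = 1 / 0.584353 = 1.711295
Numerator = 2568 * 9.81 * 3.48^3 = 1061699.8564
Denominator = 8.5 * 3.411349 * 1.711295 = 49.621509
W = 1061699.8564 / 49.621509
W = 21395.96 N

21395.96


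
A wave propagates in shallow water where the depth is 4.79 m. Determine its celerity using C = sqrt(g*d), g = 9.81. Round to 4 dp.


Using the shallow-water approximation:
C = sqrt(g * d) = sqrt(9.81 * 4.79)
C = sqrt(46.9899)
C = 6.8549 m/s

6.8549


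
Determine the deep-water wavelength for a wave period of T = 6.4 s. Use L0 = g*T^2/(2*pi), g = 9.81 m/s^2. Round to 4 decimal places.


L0 = g * T^2 / (2 * pi)
L0 = 9.81 * 6.4^2 / (2 * pi)
L0 = 9.81 * 40.9600 / 6.28319
L0 = 401.8176 / 6.28319
L0 = 63.9513 m

63.9513


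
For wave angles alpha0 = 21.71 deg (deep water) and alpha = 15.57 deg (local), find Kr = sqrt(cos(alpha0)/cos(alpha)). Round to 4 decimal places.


Kr = sqrt(cos(alpha0) / cos(alpha))
cos(21.71) = 0.929068
cos(15.57) = 0.963303
Kr = sqrt(0.929068 / 0.963303)
Kr = sqrt(0.964461)
Kr = 0.9821

0.9821


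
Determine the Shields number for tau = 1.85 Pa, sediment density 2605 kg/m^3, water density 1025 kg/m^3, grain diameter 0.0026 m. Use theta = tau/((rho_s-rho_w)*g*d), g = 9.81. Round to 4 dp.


theta = tau / ((rho_s - rho_w) * g * d)
rho_s - rho_w = 2605 - 1025 = 1580
Denominator = 1580 * 9.81 * 0.0026 = 40.299480
theta = 1.85 / 40.299480
theta = 0.0459

0.0459


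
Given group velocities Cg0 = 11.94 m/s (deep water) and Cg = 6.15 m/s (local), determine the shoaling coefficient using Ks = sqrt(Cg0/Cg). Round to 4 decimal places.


Ks = sqrt(Cg0 / Cg)
Ks = sqrt(11.94 / 6.15)
Ks = sqrt(1.9415)
Ks = 1.3934

1.3934


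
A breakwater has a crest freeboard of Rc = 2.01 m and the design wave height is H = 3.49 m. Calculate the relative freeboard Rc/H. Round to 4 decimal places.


Relative freeboard = Rc / H
= 2.01 / 3.49
= 0.5759

0.5759


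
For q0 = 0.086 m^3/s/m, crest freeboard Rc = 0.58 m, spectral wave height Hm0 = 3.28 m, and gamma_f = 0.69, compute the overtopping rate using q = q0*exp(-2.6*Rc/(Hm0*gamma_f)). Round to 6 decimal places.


q = q0 * exp(-2.6 * Rc / (Hm0 * gamma_f))
Exponent = -2.6 * 0.58 / (3.28 * 0.69)
= -2.6 * 0.58 / 2.2632
= -0.666313
exp(-0.666313) = 0.513599
q = 0.086 * 0.513599
q = 0.044169 m^3/s/m

0.044169


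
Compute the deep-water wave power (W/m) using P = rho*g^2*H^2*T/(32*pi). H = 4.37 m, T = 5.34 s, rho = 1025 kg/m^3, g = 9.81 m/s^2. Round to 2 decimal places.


P = rho * g^2 * H^2 * T / (32 * pi)
P = 1025 * 9.81^2 * 4.37^2 * 5.34 / (32 * pi)
P = 1025 * 96.2361 * 19.0969 * 5.34 / 100.53096
P = 100061.30 W/m

100061.30


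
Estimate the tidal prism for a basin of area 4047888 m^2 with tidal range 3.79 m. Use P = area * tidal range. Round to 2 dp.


Tidal prism = Area * Tidal range
P = 4047888 * 3.79
P = 15341495.52 m^3

15341495.52


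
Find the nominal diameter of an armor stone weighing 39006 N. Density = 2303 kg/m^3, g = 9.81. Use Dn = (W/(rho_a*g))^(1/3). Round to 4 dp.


V = W / (rho_a * g)
V = 39006 / (2303 * 9.81)
V = 39006 / 22592.43
V = 1.726508 m^3
Dn = V^(1/3) = 1.726508^(1/3)
Dn = 1.1997 m

1.1997


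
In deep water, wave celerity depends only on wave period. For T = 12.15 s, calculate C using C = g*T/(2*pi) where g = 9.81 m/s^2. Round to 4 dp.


We use the deep-water celerity formula:
C = g * T / (2 * pi)
C = 9.81 * 12.15 / (2 * 3.14159...)
C = 119.191500 / 6.283185
C = 18.9699 m/s

18.9699


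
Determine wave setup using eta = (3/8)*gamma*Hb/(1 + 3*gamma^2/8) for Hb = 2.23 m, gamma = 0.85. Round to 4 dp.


eta = (3/8) * gamma * Hb / (1 + 3*gamma^2/8)
Numerator = (3/8) * 0.85 * 2.23 = 0.710812
Denominator = 1 + 3*0.85^2/8 = 1 + 0.270938 = 1.270938
eta = 0.710812 / 1.270938
eta = 0.5593 m

0.5593


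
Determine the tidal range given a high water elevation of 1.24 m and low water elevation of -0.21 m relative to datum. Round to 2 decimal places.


Tidal range = High water - Low water
Tidal range = 1.24 - (-0.21)
Tidal range = 1.45 m

1.45


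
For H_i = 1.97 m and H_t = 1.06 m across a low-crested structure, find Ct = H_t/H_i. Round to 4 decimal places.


Ct = H_t / H_i
Ct = 1.06 / 1.97
Ct = 0.5381

0.5381


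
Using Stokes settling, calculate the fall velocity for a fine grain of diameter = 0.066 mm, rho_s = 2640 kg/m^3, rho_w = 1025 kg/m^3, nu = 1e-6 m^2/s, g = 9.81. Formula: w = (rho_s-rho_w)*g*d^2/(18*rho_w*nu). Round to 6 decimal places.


w = (rho_s - rho_w) * g * d^2 / (18 * rho_w * nu)
d = 0.066 mm = 0.000066 m
rho_s - rho_w = 2640 - 1025 = 1615
Numerator = 1615 * 9.81 * (0.000066)^2 = 0.000069012761
Denominator = 18 * 1025 * 1e-6 = 0.018450
w = 0.003741 m/s

0.003741


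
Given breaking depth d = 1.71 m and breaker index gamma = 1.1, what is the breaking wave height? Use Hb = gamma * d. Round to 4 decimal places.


Hb = gamma * d
Hb = 1.1 * 1.71
Hb = 1.8810 m

1.8810


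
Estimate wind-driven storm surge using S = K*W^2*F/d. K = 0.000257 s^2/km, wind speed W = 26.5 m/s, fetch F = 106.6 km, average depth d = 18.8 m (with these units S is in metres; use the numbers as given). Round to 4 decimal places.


S = K * W^2 * F / d
W^2 = 26.5^2 = 702.25
S = 0.000257 * 702.25 * 106.6 / 18.8
Numerator = 0.000257 * 702.25 * 106.6 = 19.238981
S = 19.238981 / 18.8 = 1.0234 m

1.0234


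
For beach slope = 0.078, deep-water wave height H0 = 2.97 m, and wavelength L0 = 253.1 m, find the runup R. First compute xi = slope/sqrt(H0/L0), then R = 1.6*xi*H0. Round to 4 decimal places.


xi = slope / sqrt(H0/L0)
H0/L0 = 2.97/253.1 = 0.011734
sqrt(0.011734) = 0.108326
xi = 0.078 / 0.108326 = 0.720050
R = 1.6 * xi * H0 = 1.6 * 0.720050 * 2.97
R = 3.4217 m

3.4217


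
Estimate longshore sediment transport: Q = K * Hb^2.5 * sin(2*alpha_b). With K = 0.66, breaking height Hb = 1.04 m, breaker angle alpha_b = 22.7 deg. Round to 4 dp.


Q = K * Hb^2.5 * sin(2 * alpha_b)
Hb^2.5 = 1.04^2.5 = 1.103020
sin(2 * 22.7) = sin(45.4) = 0.712026
Q = 0.66 * 1.103020 * 0.712026
Q = 0.5184 m^3/s

0.5184


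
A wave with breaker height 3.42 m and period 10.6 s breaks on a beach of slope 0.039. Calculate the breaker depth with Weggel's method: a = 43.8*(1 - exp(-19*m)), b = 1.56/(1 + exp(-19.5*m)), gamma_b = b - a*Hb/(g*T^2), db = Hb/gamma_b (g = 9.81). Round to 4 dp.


a = 43.8 * (1 - exp(-19 * m))
exp(-19 * 0.039) = exp(-0.7410) = 0.476637
a = 43.8 * (1 - 0.476637) = 22.923298
b = 1.56 / (1 + exp(-19.5 * m))
exp(-19.5 * 0.039) = exp(-0.7605) = 0.467433
b = 1.56 / (1 + 0.467433) = 1.063081
Hb / (g * T^2) = 3.42 / (9.81 * 10.6^2) = 3.42 / 1102.2516 = 0.00310274
gamma_b = b - a * Hb/(g*T^2) = 1.063081 - 22.923298 * 0.00310274 = 0.991956
db = Hb / gamma_b = 3.42 / 0.991956
db = 3.4477 m

3.4477


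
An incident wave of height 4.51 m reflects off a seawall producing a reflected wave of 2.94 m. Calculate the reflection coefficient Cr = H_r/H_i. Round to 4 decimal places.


Cr = H_r / H_i
Cr = 2.94 / 4.51
Cr = 0.6519

0.6519


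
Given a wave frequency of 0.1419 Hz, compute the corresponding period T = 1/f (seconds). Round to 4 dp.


T = 1 / f
T = 1 / 0.1419
T = 7.0472 s

7.0472


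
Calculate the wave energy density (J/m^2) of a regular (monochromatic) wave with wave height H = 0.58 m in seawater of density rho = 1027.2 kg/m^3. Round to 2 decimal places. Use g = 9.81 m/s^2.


E = (1/8) * rho * g * H^2
E = (1/8) * 1027.2 * 9.81 * 0.58^2
E = 0.125 * 1027.2 * 9.81 * 0.3364
E = 423.73 J/m^2

423.73


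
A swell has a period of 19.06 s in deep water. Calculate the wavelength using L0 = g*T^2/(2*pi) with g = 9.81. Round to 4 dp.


L0 = g * T^2 / (2 * pi)
L0 = 9.81 * 19.06^2 / (2 * pi)
L0 = 9.81 * 363.2836 / 6.28319
L0 = 3563.8121 / 6.28319
L0 = 567.1983 m

567.1983


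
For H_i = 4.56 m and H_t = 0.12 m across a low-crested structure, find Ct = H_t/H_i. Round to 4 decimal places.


Ct = H_t / H_i
Ct = 0.12 / 4.56
Ct = 0.0263

0.0263


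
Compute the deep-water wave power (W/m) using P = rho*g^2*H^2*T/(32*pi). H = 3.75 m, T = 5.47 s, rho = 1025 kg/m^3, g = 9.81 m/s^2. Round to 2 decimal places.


P = rho * g^2 * H^2 * T / (32 * pi)
P = 1025 * 9.81^2 * 3.75^2 * 5.47 / (32 * pi)
P = 1025 * 96.2361 * 14.0625 * 5.47 / 100.53096
P = 75476.52 W/m

75476.52


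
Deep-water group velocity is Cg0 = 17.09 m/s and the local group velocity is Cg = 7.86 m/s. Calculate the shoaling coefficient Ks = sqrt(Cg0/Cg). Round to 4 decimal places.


Ks = sqrt(Cg0 / Cg)
Ks = sqrt(17.09 / 7.86)
Ks = sqrt(2.1743)
Ks = 1.4746

1.4746


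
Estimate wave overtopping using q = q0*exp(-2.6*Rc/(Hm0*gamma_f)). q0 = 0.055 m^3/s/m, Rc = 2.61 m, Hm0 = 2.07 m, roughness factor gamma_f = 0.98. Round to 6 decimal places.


q = q0 * exp(-2.6 * Rc / (Hm0 * gamma_f))
Exponent = -2.6 * 2.61 / (2.07 * 0.98)
= -2.6 * 2.61 / 2.0286
= -3.345164
exp(-3.345164) = 0.035254
q = 0.055 * 0.035254
q = 0.001939 m^3/s/m

0.001939


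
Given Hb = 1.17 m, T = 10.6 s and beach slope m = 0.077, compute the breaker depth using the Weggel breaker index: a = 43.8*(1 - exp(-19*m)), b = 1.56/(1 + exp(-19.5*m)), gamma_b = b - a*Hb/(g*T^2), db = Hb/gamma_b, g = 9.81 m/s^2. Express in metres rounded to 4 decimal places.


a = 43.8 * (1 - exp(-19 * m))
exp(-19 * 0.077) = exp(-1.4630) = 0.231541
a = 43.8 * (1 - 0.231541) = 33.658521
b = 1.56 / (1 + exp(-19.5 * m))
exp(-19.5 * 0.077) = exp(-1.5015) = 0.222796
b = 1.56 / (1 + 0.222796) = 1.275765
Hb / (g * T^2) = 1.17 / (9.81 * 10.6^2) = 1.17 / 1102.2516 = 0.00106146
gamma_b = b - a * Hb/(g*T^2) = 1.275765 - 33.658521 * 0.00106146 = 1.240038
db = Hb / gamma_b = 1.17 / 1.240038
db = 0.9435 m

0.9435


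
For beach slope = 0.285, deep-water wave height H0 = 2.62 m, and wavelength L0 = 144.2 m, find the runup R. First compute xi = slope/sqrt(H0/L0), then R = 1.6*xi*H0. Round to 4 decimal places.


xi = slope / sqrt(H0/L0)
H0/L0 = 2.62/144.2 = 0.018169
sqrt(0.018169) = 0.134793
xi = 0.285 / 0.134793 = 2.114350
R = 1.6 * xi * H0 = 1.6 * 2.114350 * 2.62
R = 8.8634 m

8.8634


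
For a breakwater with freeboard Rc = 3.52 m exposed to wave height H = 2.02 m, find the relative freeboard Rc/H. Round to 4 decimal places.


Relative freeboard = Rc / H
= 3.52 / 2.02
= 1.7426

1.7426


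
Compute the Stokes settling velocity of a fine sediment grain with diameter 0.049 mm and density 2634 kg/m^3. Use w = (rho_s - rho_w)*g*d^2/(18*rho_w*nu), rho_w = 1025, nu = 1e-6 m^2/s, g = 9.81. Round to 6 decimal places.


w = (rho_s - rho_w) * g * d^2 / (18 * rho_w * nu)
d = 0.049 mm = 0.000049 m
rho_s - rho_w = 2634 - 1025 = 1609
Numerator = 1609 * 9.81 * (0.000049)^2 = 0.000037898080
Denominator = 18 * 1025 * 1e-6 = 0.018450
w = 0.002054 m/s

0.002054


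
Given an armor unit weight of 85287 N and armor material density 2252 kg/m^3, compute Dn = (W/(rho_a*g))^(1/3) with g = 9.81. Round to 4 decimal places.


V = W / (rho_a * g)
V = 85287 / (2252 * 9.81)
V = 85287 / 22092.12
V = 3.860517 m^3
Dn = V^(1/3) = 3.860517^(1/3)
Dn = 1.5687 m

1.5687


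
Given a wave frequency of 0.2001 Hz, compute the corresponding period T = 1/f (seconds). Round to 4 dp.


T = 1 / f
T = 1 / 0.2001
T = 4.9975 s

4.9975


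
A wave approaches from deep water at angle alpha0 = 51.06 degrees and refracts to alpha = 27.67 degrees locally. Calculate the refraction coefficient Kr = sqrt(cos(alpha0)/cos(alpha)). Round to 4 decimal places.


Kr = sqrt(cos(alpha0) / cos(alpha))
cos(51.06) = 0.628506
cos(27.67) = 0.885637
Kr = sqrt(0.628506 / 0.885637)
Kr = sqrt(0.709666)
Kr = 0.8424

0.8424


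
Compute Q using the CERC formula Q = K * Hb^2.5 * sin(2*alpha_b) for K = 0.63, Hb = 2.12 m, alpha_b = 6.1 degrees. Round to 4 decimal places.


Q = K * Hb^2.5 * sin(2 * alpha_b)
Hb^2.5 = 2.12^2.5 = 6.543945
sin(2 * 6.1) = sin(12.2) = 0.211325
Q = 0.63 * 6.543945 * 0.211325
Q = 0.8712 m^3/s

0.8712


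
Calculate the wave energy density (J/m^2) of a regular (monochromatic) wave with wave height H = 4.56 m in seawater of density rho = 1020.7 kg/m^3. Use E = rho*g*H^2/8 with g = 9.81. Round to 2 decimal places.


E = (1/8) * rho * g * H^2
E = (1/8) * 1020.7 * 9.81 * 4.56^2
E = 0.125 * 1020.7 * 9.81 * 20.7936
E = 26025.96 J/m^2

26025.96


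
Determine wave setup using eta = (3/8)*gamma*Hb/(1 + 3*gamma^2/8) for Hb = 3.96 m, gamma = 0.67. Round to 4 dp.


eta = (3/8) * gamma * Hb / (1 + 3*gamma^2/8)
Numerator = (3/8) * 0.67 * 3.96 = 0.994950
Denominator = 1 + 3*0.67^2/8 = 1 + 0.168338 = 1.168338
eta = 0.994950 / 1.168338
eta = 0.8516 m

0.8516


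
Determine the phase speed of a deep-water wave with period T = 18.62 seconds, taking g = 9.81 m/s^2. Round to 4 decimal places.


We use the deep-water celerity formula:
C = g * T / (2 * pi)
C = 9.81 * 18.62 / (2 * 3.14159...)
C = 182.662200 / 6.283185
C = 29.0716 m/s

29.0716


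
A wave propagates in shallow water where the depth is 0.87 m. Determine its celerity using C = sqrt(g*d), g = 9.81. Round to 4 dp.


Using the shallow-water approximation:
C = sqrt(g * d) = sqrt(9.81 * 0.87)
C = sqrt(8.5347)
C = 2.9214 m/s

2.9214


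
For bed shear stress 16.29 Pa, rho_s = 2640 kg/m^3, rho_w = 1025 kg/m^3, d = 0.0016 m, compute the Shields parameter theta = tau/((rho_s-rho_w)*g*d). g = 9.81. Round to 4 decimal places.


theta = tau / ((rho_s - rho_w) * g * d)
rho_s - rho_w = 2640 - 1025 = 1615
Denominator = 1615 * 9.81 * 0.0016 = 25.349040
theta = 16.29 / 25.349040
theta = 0.6426

0.6426


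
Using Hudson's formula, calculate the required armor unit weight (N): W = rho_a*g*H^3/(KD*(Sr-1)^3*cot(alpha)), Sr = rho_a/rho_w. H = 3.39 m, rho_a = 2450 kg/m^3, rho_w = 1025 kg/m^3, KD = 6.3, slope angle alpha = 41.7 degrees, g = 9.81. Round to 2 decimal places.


Sr = rho_a / rho_w = 2450 / 1025 = 2.390244
(Sr - 1) = 1.390244
(Sr - 1)^3 = 2.687033
cot(41.7) = 1 / tan(41.7) = 1 / 0.890967 = 1.122375
Numerator = 2450 * 9.81 * 3.39^3 = 936341.3146
Denominator = 6.3 * 2.687033 * 1.122375 = 18.999916
W = 936341.3146 / 18.999916
W = 49281.34 N

49281.34


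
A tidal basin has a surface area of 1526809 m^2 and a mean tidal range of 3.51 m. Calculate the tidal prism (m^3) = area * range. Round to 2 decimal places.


Tidal prism = Area * Tidal range
P = 1526809 * 3.51
P = 5359099.59 m^3

5359099.59


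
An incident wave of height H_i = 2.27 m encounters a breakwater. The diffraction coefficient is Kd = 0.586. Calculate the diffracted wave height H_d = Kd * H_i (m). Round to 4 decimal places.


H_d = Kd * H_i
H_d = 0.586 * 2.27
H_d = 1.3302 m

1.3302


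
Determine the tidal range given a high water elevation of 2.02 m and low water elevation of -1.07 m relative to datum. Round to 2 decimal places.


Tidal range = High water - Low water
Tidal range = 2.02 - (-1.07)
Tidal range = 3.09 m

3.09


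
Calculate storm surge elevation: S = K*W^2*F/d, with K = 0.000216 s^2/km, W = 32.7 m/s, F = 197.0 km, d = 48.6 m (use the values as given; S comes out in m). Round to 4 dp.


S = K * W^2 * F / d
W^2 = 32.7^2 = 1069.29
S = 0.000216 * 1069.29 * 197.0 / 48.6
Numerator = 0.000216 * 1069.29 * 197.0 = 45.500428
S = 45.500428 / 48.6 = 0.9362 m

0.9362


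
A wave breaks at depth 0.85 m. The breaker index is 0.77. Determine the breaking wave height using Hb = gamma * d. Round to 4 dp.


Hb = gamma * d
Hb = 0.77 * 0.85
Hb = 0.6545 m

0.6545


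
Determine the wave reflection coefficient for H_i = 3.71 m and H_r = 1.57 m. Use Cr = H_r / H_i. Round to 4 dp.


Cr = H_r / H_i
Cr = 1.57 / 3.71
Cr = 0.4232

0.4232


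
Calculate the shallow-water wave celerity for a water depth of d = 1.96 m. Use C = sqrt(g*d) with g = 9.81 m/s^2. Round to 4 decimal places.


Using the shallow-water approximation:
C = sqrt(g * d) = sqrt(9.81 * 1.96)
C = sqrt(19.2276)
C = 4.3849 m/s

4.3849


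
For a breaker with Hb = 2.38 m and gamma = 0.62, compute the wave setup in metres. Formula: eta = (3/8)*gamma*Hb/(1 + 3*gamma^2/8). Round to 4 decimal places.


eta = (3/8) * gamma * Hb / (1 + 3*gamma^2/8)
Numerator = (3/8) * 0.62 * 2.38 = 0.553350
Denominator = 1 + 3*0.62^2/8 = 1 + 0.144150 = 1.144150
eta = 0.553350 / 1.144150
eta = 0.4836 m

0.4836


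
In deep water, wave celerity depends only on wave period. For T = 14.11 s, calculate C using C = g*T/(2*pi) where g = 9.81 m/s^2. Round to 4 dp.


We use the deep-water celerity formula:
C = g * T / (2 * pi)
C = 9.81 * 14.11 / (2 * 3.14159...)
C = 138.419100 / 6.283185
C = 22.0301 m/s

22.0301


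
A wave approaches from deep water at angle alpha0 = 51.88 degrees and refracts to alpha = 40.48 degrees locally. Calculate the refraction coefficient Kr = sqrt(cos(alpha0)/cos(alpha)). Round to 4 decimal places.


Kr = sqrt(cos(alpha0) / cos(alpha))
cos(51.88) = 0.617311
cos(40.48) = 0.760633
Kr = sqrt(0.617311 / 0.760633)
Kr = sqrt(0.811575)
Kr = 0.9009

0.9009


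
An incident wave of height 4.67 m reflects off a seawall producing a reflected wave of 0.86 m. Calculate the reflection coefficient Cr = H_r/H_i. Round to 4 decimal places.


Cr = H_r / H_i
Cr = 0.86 / 4.67
Cr = 0.1842

0.1842


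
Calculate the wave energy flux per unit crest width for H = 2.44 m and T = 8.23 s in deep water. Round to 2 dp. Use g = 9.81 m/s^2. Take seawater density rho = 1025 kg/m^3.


P = rho * g^2 * H^2 * T / (32 * pi)
P = 1025 * 9.81^2 * 2.44^2 * 8.23 / (32 * pi)
P = 1025 * 96.2361 * 5.9536 * 8.23 / 100.53096
P = 48077.46 W/m

48077.46


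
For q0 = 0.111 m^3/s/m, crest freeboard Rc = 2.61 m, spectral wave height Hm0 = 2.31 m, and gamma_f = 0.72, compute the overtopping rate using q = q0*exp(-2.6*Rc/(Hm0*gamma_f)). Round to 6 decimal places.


q = q0 * exp(-2.6 * Rc / (Hm0 * gamma_f))
Exponent = -2.6 * 2.61 / (2.31 * 0.72)
= -2.6 * 2.61 / 1.6632
= -4.080087
exp(-4.080087) = 0.016906
q = 0.111 * 0.016906
q = 0.001877 m^3/s/m

0.001877


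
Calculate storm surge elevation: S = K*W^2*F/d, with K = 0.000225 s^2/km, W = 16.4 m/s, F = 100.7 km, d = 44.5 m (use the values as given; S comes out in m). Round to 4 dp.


S = K * W^2 * F / d
W^2 = 16.4^2 = 268.96
S = 0.000225 * 268.96 * 100.7 / 44.5
Numerator = 0.000225 * 268.96 * 100.7 = 6.093961
S = 6.093961 / 44.5 = 0.1369 m

0.1369


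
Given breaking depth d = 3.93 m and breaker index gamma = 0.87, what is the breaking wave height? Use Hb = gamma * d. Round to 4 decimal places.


Hb = gamma * d
Hb = 0.87 * 3.93
Hb = 3.4191 m

3.4191


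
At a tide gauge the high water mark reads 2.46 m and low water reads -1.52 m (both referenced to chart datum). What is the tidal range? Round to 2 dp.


Tidal range = High water - Low water
Tidal range = 2.46 - (-1.52)
Tidal range = 3.98 m

3.98


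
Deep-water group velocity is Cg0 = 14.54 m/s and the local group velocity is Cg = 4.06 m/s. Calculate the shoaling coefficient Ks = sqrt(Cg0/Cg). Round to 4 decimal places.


Ks = sqrt(Cg0 / Cg)
Ks = sqrt(14.54 / 4.06)
Ks = sqrt(3.5813)
Ks = 1.8924

1.8924


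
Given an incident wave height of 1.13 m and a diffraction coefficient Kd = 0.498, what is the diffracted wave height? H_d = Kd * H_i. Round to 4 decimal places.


H_d = Kd * H_i
H_d = 0.498 * 1.13
H_d = 0.5627 m

0.5627


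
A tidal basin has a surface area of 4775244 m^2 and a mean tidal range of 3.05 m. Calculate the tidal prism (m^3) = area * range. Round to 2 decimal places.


Tidal prism = Area * Tidal range
P = 4775244 * 3.05
P = 14564494.20 m^3

14564494.20


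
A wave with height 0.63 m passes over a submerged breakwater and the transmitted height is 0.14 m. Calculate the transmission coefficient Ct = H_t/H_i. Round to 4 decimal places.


Ct = H_t / H_i
Ct = 0.14 / 0.63
Ct = 0.2222

0.2222


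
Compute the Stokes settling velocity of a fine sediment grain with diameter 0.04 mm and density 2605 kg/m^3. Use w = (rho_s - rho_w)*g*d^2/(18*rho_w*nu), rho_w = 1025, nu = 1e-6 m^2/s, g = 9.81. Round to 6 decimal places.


w = (rho_s - rho_w) * g * d^2 / (18 * rho_w * nu)
d = 0.04 mm = 0.000040 m
rho_s - rho_w = 2605 - 1025 = 1580
Numerator = 1580 * 9.81 * (0.000040)^2 = 0.000024799680
Denominator = 18 * 1025 * 1e-6 = 0.018450
w = 0.001344 m/s

0.001344


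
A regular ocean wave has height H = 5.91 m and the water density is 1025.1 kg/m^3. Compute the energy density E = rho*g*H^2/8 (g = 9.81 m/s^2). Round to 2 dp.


E = (1/8) * rho * g * H^2
E = (1/8) * 1025.1 * 9.81 * 5.91^2
E = 0.125 * 1025.1 * 9.81 * 34.9281
E = 43905.63 J/m^2

43905.63


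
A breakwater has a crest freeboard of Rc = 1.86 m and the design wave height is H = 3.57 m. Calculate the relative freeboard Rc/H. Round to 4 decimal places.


Relative freeboard = Rc / H
= 1.86 / 3.57
= 0.5210

0.5210


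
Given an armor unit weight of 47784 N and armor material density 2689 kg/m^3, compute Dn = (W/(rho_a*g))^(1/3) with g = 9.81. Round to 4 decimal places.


V = W / (rho_a * g)
V = 47784 / (2689 * 9.81)
V = 47784 / 26379.09
V = 1.811435 m^3
Dn = V^(1/3) = 1.811435^(1/3)
Dn = 1.2190 m

1.2190


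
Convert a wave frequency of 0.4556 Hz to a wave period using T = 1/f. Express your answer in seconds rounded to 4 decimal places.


T = 1 / f
T = 1 / 0.4556
T = 2.1949 s

2.1949


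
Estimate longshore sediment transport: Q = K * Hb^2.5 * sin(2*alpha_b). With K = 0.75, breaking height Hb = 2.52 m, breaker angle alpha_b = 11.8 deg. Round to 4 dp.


Q = K * Hb^2.5 * sin(2 * alpha_b)
Hb^2.5 = 2.52^2.5 = 10.080947
sin(2 * 11.8) = sin(23.6) = 0.400349
Q = 0.75 * 10.080947 * 0.400349
Q = 3.0269 m^3/s

3.0269


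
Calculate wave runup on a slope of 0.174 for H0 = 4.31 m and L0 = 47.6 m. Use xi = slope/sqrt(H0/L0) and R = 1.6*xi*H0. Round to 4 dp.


xi = slope / sqrt(H0/L0)
H0/L0 = 4.31/47.6 = 0.090546
sqrt(0.090546) = 0.300909
xi = 0.174 / 0.300909 = 0.578248
R = 1.6 * xi * H0 = 1.6 * 0.578248 * 4.31
R = 3.9876 m

3.9876


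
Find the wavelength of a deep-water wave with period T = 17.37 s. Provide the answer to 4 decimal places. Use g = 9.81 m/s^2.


L0 = g * T^2 / (2 * pi)
L0 = 9.81 * 17.37^2 / (2 * pi)
L0 = 9.81 * 301.7169 / 6.28319
L0 = 2959.8428 / 6.28319
L0 = 471.0736 m

471.0736


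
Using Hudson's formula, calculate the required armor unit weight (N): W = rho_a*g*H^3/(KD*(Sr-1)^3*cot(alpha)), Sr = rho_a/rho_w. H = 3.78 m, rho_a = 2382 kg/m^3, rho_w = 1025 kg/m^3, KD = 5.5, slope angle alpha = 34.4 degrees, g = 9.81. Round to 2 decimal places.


Sr = rho_a / rho_w = 2382 / 1025 = 2.323902
(Sr - 1) = 1.323902
(Sr - 1)^3 = 2.320427
cot(34.4) = 1 / tan(34.4) = 1 / 0.684714 = 1.460463
Numerator = 2382 * 9.81 * 3.78^3 = 1262077.9060
Denominator = 5.5 * 2.320427 * 1.460463 = 18.638941
W = 1262077.9060 / 18.638941
W = 67711.89 N

67711.89


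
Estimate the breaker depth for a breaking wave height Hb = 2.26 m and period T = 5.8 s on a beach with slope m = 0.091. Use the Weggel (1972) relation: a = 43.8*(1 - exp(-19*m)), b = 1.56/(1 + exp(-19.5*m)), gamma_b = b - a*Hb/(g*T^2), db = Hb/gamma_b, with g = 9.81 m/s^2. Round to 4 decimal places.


a = 43.8 * (1 - exp(-19 * m))
exp(-19 * 0.091) = exp(-1.7290) = 0.177462
a = 43.8 * (1 - 0.177462) = 36.027174
b = 1.56 / (1 + exp(-19.5 * m))
exp(-19.5 * 0.091) = exp(-1.7745) = 0.169568
b = 1.56 / (1 + 0.169568) = 1.333826
Hb / (g * T^2) = 2.26 / (9.81 * 5.8^2) = 2.26 / 330.0084 = 0.00684831
gamma_b = b - a * Hb/(g*T^2) = 1.333826 - 36.027174 * 0.00684831 = 1.087100
db = Hb / gamma_b = 2.26 / 1.087100
db = 2.0789 m

2.0789


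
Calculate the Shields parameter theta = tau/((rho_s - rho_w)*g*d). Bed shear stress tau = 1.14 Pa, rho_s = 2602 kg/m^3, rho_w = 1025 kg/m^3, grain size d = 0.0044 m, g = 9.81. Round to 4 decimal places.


theta = tau / ((rho_s - rho_w) * g * d)
rho_s - rho_w = 2602 - 1025 = 1577
Denominator = 1577 * 9.81 * 0.0044 = 68.069628
theta = 1.14 / 68.069628
theta = 0.0167

0.0167


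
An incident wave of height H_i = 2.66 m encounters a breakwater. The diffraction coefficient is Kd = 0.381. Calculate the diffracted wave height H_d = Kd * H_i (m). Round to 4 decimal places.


H_d = Kd * H_i
H_d = 0.381 * 2.66
H_d = 1.0135 m

1.0135


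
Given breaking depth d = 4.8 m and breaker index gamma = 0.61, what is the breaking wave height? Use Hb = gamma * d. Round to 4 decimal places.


Hb = gamma * d
Hb = 0.61 * 4.8
Hb = 2.9280 m

2.9280


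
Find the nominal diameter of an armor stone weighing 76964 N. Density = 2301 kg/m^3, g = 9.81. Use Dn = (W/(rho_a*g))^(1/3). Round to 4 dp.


V = W / (rho_a * g)
V = 76964 / (2301 * 9.81)
V = 76964 / 22572.81
V = 3.409589 m^3
Dn = V^(1/3) = 3.409589^(1/3)
Dn = 1.5051 m

1.5051


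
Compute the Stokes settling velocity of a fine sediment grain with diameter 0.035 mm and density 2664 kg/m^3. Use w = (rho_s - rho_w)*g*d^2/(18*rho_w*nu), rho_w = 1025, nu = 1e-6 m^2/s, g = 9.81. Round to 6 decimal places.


w = (rho_s - rho_w) * g * d^2 / (18 * rho_w * nu)
d = 0.035 mm = 0.000035 m
rho_s - rho_w = 2664 - 1025 = 1639
Numerator = 1639 * 9.81 * (0.000035)^2 = 0.000019696273
Denominator = 18 * 1025 * 1e-6 = 0.018450
w = 0.001068 m/s

0.001068


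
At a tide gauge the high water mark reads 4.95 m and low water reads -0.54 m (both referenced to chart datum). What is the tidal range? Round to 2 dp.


Tidal range = High water - Low water
Tidal range = 4.95 - (-0.54)
Tidal range = 5.49 m

5.49


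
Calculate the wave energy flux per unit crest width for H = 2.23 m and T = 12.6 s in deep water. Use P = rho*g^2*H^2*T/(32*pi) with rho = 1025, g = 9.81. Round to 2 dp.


P = rho * g^2 * H^2 * T / (32 * pi)
P = 1025 * 9.81^2 * 2.23^2 * 12.6 / (32 * pi)
P = 1025 * 96.2361 * 4.9729 * 12.6 / 100.53096
P = 61481.20 W/m

61481.20


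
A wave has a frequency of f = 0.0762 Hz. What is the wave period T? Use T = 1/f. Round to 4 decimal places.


T = 1 / f
T = 1 / 0.0762
T = 13.1234 s

13.1234


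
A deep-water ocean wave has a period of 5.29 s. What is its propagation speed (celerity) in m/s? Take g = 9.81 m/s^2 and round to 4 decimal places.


We use the deep-water celerity formula:
C = g * T / (2 * pi)
C = 9.81 * 5.29 / (2 * 3.14159...)
C = 51.894900 / 6.283185
C = 8.2593 m/s

8.2593


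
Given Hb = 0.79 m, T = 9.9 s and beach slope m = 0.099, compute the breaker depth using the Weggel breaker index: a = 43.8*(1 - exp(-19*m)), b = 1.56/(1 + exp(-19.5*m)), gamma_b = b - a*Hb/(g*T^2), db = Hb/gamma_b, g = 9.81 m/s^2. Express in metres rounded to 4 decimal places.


a = 43.8 * (1 - exp(-19 * m))
exp(-19 * 0.099) = exp(-1.8810) = 0.152438
a = 43.8 * (1 - 0.152438) = 37.123233
b = 1.56 / (1 + exp(-19.5 * m))
exp(-19.5 * 0.099) = exp(-1.9305) = 0.145076
b = 1.56 / (1 + 0.145076) = 1.362355
Hb / (g * T^2) = 0.79 / (9.81 * 9.9^2) = 0.79 / 961.4781 = 0.00082165
gamma_b = b - a * Hb/(g*T^2) = 1.362355 - 37.123233 * 0.00082165 = 1.331853
db = Hb / gamma_b = 0.79 / 1.331853
db = 0.5932 m

0.5932


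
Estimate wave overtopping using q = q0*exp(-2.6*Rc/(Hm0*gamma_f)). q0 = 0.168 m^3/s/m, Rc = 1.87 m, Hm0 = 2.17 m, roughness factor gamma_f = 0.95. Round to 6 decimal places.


q = q0 * exp(-2.6 * Rc / (Hm0 * gamma_f))
Exponent = -2.6 * 1.87 / (2.17 * 0.95)
= -2.6 * 1.87 / 2.0615
= -2.358477
exp(-2.358477) = 0.094564
q = 0.168 * 0.094564
q = 0.015887 m^3/s/m

0.015887


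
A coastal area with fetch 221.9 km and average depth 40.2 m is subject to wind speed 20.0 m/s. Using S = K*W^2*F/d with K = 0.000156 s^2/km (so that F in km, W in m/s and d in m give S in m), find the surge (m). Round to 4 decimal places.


S = K * W^2 * F / d
W^2 = 20.0^2 = 400.00
S = 0.000156 * 400.00 * 221.9 / 40.2
Numerator = 0.000156 * 400.00 * 221.9 = 13.846560
S = 13.846560 / 40.2 = 0.3444 m

0.3444


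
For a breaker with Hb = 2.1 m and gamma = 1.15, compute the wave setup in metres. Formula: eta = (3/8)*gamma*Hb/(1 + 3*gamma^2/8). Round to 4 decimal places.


eta = (3/8) * gamma * Hb / (1 + 3*gamma^2/8)
Numerator = (3/8) * 1.15 * 2.1 = 0.905625
Denominator = 1 + 3*1.15^2/8 = 1 + 0.495938 = 1.495938
eta = 0.905625 / 1.495938
eta = 0.6054 m

0.6054


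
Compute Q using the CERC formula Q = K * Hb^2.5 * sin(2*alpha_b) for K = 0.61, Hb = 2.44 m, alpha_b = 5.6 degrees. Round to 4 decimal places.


Q = K * Hb^2.5 * sin(2 * alpha_b)
Hb^2.5 = 2.44^2.5 = 9.299820
sin(2 * 5.6) = sin(11.2) = 0.194234
Q = 0.61 * 9.299820 * 0.194234
Q = 1.1019 m^3/s

1.1019


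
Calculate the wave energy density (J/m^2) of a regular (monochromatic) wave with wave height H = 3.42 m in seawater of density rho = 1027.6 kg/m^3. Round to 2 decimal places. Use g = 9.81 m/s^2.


E = (1/8) * rho * g * H^2
E = (1/8) * 1027.6 * 9.81 * 3.42^2
E = 0.125 * 1027.6 * 9.81 * 11.6964
E = 14738.57 J/m^2

14738.57


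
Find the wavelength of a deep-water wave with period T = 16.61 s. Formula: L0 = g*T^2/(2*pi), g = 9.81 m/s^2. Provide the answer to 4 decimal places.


L0 = g * T^2 / (2 * pi)
L0 = 9.81 * 16.61^2 / (2 * pi)
L0 = 9.81 * 275.8921 / 6.28319
L0 = 2706.5015 / 6.28319
L0 = 430.7531 m

430.7531


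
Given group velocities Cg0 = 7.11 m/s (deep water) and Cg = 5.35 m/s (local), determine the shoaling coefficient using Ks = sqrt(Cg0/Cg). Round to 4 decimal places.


Ks = sqrt(Cg0 / Cg)
Ks = sqrt(7.11 / 5.35)
Ks = sqrt(1.3290)
Ks = 1.1528

1.1528


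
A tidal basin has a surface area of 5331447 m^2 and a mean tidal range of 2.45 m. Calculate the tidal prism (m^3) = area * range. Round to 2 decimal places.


Tidal prism = Area * Tidal range
P = 5331447 * 2.45
P = 13062045.15 m^3

13062045.15


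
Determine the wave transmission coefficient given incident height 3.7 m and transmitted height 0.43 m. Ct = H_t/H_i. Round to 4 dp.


Ct = H_t / H_i
Ct = 0.43 / 3.7
Ct = 0.1162

0.1162


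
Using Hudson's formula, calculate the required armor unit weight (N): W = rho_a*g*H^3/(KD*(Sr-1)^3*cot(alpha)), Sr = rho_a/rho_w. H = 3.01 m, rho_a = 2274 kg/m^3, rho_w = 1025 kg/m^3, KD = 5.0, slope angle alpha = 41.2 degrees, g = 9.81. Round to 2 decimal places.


Sr = rho_a / rho_w = 2274 / 1025 = 2.218537
(Sr - 1) = 1.218537
(Sr - 1)^3 = 1.809321
cot(41.2) = 1 / tan(41.2) = 1 / 0.875434 = 1.142291
Numerator = 2274 * 9.81 * 3.01^3 = 608357.6233
Denominator = 5.0 * 1.809321 * 1.142291 = 10.333856
W = 608357.6233 / 10.333856
W = 58870.34 N

58870.34


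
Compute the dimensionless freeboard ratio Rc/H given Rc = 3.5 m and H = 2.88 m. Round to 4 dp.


Relative freeboard = Rc / H
= 3.5 / 2.88
= 1.2153

1.2153


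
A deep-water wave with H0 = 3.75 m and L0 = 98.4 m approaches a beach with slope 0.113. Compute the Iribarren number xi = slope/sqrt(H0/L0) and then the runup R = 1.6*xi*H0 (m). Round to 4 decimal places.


xi = slope / sqrt(H0/L0)
H0/L0 = 3.75/98.4 = 0.038110
sqrt(0.038110) = 0.195217
xi = 0.113 / 0.195217 = 0.578842
R = 1.6 * xi * H0 = 1.6 * 0.578842 * 3.75
R = 3.4731 m

3.4731


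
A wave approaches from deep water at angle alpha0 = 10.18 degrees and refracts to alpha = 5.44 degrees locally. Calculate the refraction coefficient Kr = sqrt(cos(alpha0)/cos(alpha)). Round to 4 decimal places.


Kr = sqrt(cos(alpha0) / cos(alpha))
cos(10.18) = 0.984257
cos(5.44) = 0.995496
Kr = sqrt(0.984257 / 0.995496)
Kr = sqrt(0.988710)
Kr = 0.9943

0.9943


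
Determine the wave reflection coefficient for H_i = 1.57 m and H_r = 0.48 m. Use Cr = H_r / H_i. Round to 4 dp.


Cr = H_r / H_i
Cr = 0.48 / 1.57
Cr = 0.3057

0.3057


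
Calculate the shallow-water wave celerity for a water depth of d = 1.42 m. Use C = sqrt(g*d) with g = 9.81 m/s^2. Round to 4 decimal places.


Using the shallow-water approximation:
C = sqrt(g * d) = sqrt(9.81 * 1.42)
C = sqrt(13.9302)
C = 3.7323 m/s

3.7323


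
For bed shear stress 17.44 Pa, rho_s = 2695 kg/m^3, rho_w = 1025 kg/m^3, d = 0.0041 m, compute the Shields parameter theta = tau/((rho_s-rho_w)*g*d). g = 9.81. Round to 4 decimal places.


theta = tau / ((rho_s - rho_w) * g * d)
rho_s - rho_w = 2695 - 1025 = 1670
Denominator = 1670 * 9.81 * 0.0041 = 67.169070
theta = 17.44 / 67.169070
theta = 0.2596

0.2596


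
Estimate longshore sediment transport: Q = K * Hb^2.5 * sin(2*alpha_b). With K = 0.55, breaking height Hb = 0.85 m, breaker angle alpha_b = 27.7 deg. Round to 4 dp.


Q = K * Hb^2.5 * sin(2 * alpha_b)
Hb^2.5 = 0.85^2.5 = 0.666112
sin(2 * 27.7) = sin(55.4) = 0.823136
Q = 0.55 * 0.666112 * 0.823136
Q = 0.3016 m^3/s

0.3016


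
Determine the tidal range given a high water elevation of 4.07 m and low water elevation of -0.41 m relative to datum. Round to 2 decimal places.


Tidal range = High water - Low water
Tidal range = 4.07 - (-0.41)
Tidal range = 4.48 m

4.48


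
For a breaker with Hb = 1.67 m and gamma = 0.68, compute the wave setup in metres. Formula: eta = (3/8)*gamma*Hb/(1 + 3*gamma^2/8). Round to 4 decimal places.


eta = (3/8) * gamma * Hb / (1 + 3*gamma^2/8)
Numerator = (3/8) * 0.68 * 1.67 = 0.425850
Denominator = 1 + 3*0.68^2/8 = 1 + 0.173400 = 1.173400
eta = 0.425850 / 1.173400
eta = 0.3629 m

0.3629


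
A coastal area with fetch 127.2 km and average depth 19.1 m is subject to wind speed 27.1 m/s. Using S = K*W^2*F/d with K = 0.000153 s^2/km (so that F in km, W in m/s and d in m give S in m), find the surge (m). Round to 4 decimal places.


S = K * W^2 * F / d
W^2 = 27.1^2 = 734.41
S = 0.000153 * 734.41 * 127.2 / 19.1
Numerator = 0.000153 * 734.41 * 127.2 = 14.292794
S = 14.292794 / 19.1 = 0.7483 m

0.7483


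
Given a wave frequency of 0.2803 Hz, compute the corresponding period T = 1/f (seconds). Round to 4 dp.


T = 1 / f
T = 1 / 0.2803
T = 3.5676 s

3.5676


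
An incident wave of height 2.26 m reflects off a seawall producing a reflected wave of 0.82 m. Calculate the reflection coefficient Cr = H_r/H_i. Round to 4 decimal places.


Cr = H_r / H_i
Cr = 0.82 / 2.26
Cr = 0.3628

0.3628


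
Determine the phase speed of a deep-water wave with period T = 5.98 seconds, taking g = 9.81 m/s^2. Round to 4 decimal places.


We use the deep-water celerity formula:
C = g * T / (2 * pi)
C = 9.81 * 5.98 / (2 * 3.14159...)
C = 58.663800 / 6.283185
C = 9.3366 m/s

9.3366


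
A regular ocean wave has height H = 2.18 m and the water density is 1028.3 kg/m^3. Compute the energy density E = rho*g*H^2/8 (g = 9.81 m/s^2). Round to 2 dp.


E = (1/8) * rho * g * H^2
E = (1/8) * 1028.3 * 9.81 * 2.18^2
E = 0.125 * 1028.3 * 9.81 * 4.7524
E = 5992.55 J/m^2

5992.55


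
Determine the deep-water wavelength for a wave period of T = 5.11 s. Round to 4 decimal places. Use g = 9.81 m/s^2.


L0 = g * T^2 / (2 * pi)
L0 = 9.81 * 5.11^2 / (2 * pi)
L0 = 9.81 * 26.1121 / 6.28319
L0 = 256.1597 / 6.28319
L0 = 40.7691 m

40.7691


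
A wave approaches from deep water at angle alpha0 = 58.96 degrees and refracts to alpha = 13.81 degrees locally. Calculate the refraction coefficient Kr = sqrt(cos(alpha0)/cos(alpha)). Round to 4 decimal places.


Kr = sqrt(cos(alpha0) / cos(alpha))
cos(58.96) = 0.515636
cos(13.81) = 0.971093
Kr = sqrt(0.515636 / 0.971093)
Kr = sqrt(0.530986)
Kr = 0.7287

0.7287


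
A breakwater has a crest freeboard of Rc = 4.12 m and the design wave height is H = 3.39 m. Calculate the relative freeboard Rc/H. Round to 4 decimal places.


Relative freeboard = Rc / H
= 4.12 / 3.39
= 1.2153

1.2153


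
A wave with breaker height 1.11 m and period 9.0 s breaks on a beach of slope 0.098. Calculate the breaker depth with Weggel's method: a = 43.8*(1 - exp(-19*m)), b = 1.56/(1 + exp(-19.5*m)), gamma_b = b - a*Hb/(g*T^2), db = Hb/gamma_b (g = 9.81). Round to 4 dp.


a = 43.8 * (1 - exp(-19 * m))
exp(-19 * 0.098) = exp(-1.8620) = 0.155362
a = 43.8 * (1 - 0.155362) = 36.995162
b = 1.56 / (1 + exp(-19.5 * m))
exp(-19.5 * 0.098) = exp(-1.9110) = 0.147932
b = 1.56 / (1 + 0.147932) = 1.358965
Hb / (g * T^2) = 1.11 / (9.81 * 9.0^2) = 1.11 / 794.6100 = 0.00139691
gamma_b = b - a * Hb/(g*T^2) = 1.358965 - 36.995162 * 0.00139691 = 1.307286
db = Hb / gamma_b = 1.11 / 1.307286
db = 0.8491 m

0.8491


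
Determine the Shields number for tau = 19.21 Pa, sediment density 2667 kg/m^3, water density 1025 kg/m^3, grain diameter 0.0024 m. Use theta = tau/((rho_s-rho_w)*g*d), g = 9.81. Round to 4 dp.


theta = tau / ((rho_s - rho_w) * g * d)
rho_s - rho_w = 2667 - 1025 = 1642
Denominator = 1642 * 9.81 * 0.0024 = 38.659248
theta = 19.21 / 38.659248
theta = 0.4969

0.4969


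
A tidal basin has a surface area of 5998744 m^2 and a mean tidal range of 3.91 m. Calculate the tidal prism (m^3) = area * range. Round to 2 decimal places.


Tidal prism = Area * Tidal range
P = 5998744 * 3.91
P = 23455089.04 m^3

23455089.04


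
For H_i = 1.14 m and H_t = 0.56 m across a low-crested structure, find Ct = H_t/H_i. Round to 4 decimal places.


Ct = H_t / H_i
Ct = 0.56 / 1.14
Ct = 0.4912

0.4912


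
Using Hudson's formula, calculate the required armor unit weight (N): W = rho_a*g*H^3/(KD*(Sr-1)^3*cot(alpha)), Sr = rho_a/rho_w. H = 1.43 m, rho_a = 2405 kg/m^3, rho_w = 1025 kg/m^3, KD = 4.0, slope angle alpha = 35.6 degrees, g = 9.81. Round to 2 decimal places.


Sr = rho_a / rho_w = 2405 / 1025 = 2.346341
(Sr - 1) = 1.346341
(Sr - 1)^3 = 2.440426
cot(35.6) = 1 / tan(35.6) = 1 / 0.715930 = 1.396785
Numerator = 2405 * 9.81 * 1.43^3 = 68990.9620
Denominator = 4.0 * 2.440426 * 1.396785 = 13.635004
W = 68990.9620 / 13.635004
W = 5059.84 N

5059.84


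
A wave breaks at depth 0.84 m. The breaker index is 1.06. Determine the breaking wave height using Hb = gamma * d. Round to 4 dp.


Hb = gamma * d
Hb = 1.06 * 0.84
Hb = 0.8904 m

0.8904


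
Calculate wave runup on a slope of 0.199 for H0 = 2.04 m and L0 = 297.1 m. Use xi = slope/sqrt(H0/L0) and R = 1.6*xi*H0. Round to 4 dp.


xi = slope / sqrt(H0/L0)
H0/L0 = 2.04/297.1 = 0.006866
sqrt(0.006866) = 0.082864
xi = 0.199 / 0.082864 = 2.401537
R = 1.6 * xi * H0 = 1.6 * 2.401537 * 2.04
R = 7.8386 m

7.8386


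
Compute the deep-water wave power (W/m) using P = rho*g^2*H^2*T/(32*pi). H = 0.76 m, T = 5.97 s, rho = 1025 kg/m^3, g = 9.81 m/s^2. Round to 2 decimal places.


P = rho * g^2 * H^2 * T / (32 * pi)
P = 1025 * 9.81^2 * 0.76^2 * 5.97 / (32 * pi)
P = 1025 * 96.2361 * 0.5776 * 5.97 / 100.53096
P = 3383.48 W/m

3383.48


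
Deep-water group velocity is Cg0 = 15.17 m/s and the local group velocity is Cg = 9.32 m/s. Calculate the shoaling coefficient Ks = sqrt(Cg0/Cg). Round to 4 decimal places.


Ks = sqrt(Cg0 / Cg)
Ks = sqrt(15.17 / 9.32)
Ks = sqrt(1.6277)
Ks = 1.2758

1.2758


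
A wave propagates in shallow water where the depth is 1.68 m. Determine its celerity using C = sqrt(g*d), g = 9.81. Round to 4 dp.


Using the shallow-water approximation:
C = sqrt(g * d) = sqrt(9.81 * 1.68)
C = sqrt(16.4808)
C = 4.0597 m/s

4.0597
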